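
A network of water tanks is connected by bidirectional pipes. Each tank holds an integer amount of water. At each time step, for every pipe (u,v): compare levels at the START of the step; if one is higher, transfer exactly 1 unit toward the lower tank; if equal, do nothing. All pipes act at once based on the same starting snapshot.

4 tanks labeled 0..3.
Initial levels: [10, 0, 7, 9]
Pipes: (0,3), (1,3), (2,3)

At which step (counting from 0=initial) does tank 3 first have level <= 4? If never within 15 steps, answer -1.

Answer: -1

Derivation:
Step 1: flows [0->3,3->1,3->2] -> levels [9 1 8 8]
Step 2: flows [0->3,3->1,2=3] -> levels [8 2 8 8]
Step 3: flows [0=3,3->1,2=3] -> levels [8 3 8 7]
Step 4: flows [0->3,3->1,2->3] -> levels [7 4 7 8]
Step 5: flows [3->0,3->1,3->2] -> levels [8 5 8 5]
Step 6: flows [0->3,1=3,2->3] -> levels [7 5 7 7]
Step 7: flows [0=3,3->1,2=3] -> levels [7 6 7 6]
Step 8: flows [0->3,1=3,2->3] -> levels [6 6 6 8]
Step 9: flows [3->0,3->1,3->2] -> levels [7 7 7 5]
Step 10: flows [0->3,1->3,2->3] -> levels [6 6 6 8]
  -> period-2 cycle (repeats step 8); tank 3 never drops to <=4
Tank 3 never reaches <=4 within 15 steps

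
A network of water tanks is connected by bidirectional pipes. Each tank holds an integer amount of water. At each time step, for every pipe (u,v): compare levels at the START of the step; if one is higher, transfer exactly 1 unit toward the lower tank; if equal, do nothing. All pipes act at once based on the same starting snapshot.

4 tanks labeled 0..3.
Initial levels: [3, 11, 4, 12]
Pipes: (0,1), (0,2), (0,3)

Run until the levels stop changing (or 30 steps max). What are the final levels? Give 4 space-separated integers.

Answer: 9 7 7 7

Derivation:
Step 1: flows [1->0,2->0,3->0] -> levels [6 10 3 11]
Step 2: flows [1->0,0->2,3->0] -> levels [7 9 4 10]
Step 3: flows [1->0,0->2,3->0] -> levels [8 8 5 9]
Step 4: flows [0=1,0->2,3->0] -> levels [8 8 6 8]
Step 5: flows [0=1,0->2,0=3] -> levels [7 8 7 8]
Step 6: flows [1->0,0=2,3->0] -> levels [9 7 7 7]
Step 7: flows [0->1,0->2,0->3] -> levels [6 8 8 8]
Step 8: flows [1->0,2->0,3->0] -> levels [9 7 7 7]
  -> period-2 cycle: step 8 state = step 6 state; never stabilizes
  -> state at step 30: (30-6) mod 2 = 0, same as step 6 -> [9 7 7 7]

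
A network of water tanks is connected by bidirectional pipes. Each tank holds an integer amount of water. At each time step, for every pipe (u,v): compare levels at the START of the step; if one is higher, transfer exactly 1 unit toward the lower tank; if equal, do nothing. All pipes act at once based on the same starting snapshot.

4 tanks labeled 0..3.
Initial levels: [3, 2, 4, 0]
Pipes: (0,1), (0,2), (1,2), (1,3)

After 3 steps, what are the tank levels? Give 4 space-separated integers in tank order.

Answer: 2 4 2 1

Derivation:
Step 1: flows [0->1,2->0,2->1,1->3] -> levels [3 3 2 1]
Step 2: flows [0=1,0->2,1->2,1->3] -> levels [2 1 4 2]
Step 3: flows [0->1,2->0,2->1,3->1] -> levels [2 4 2 1]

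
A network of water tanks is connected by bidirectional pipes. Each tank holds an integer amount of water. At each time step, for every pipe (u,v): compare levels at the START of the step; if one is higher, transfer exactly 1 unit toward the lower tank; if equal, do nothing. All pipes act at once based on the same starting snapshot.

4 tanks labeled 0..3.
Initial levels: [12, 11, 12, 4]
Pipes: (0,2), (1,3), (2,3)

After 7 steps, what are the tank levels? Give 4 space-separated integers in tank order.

Step 1: flows [0=2,1->3,2->3] -> levels [12 10 11 6]
Step 2: flows [0->2,1->3,2->3] -> levels [11 9 11 8]
Step 3: flows [0=2,1->3,2->3] -> levels [11 8 10 10]
Step 4: flows [0->2,3->1,2=3] -> levels [10 9 11 9]
Step 5: flows [2->0,1=3,2->3] -> levels [11 9 9 10]
Step 6: flows [0->2,3->1,3->2] -> levels [10 10 11 8]
Step 7: flows [2->0,1->3,2->3] -> levels [11 9 9 10]

Answer: 11 9 9 10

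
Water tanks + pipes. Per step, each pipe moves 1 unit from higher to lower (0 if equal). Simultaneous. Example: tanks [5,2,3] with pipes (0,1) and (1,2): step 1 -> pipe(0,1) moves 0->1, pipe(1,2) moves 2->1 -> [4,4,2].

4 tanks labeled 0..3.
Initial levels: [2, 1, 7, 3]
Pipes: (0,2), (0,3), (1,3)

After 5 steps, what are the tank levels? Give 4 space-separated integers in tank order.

Answer: 4 3 3 3

Derivation:
Step 1: flows [2->0,3->0,3->1] -> levels [4 2 6 1]
Step 2: flows [2->0,0->3,1->3] -> levels [4 1 5 3]
Step 3: flows [2->0,0->3,3->1] -> levels [4 2 4 3]
Step 4: flows [0=2,0->3,3->1] -> levels [3 3 4 3]
Step 5: flows [2->0,0=3,1=3] -> levels [4 3 3 3]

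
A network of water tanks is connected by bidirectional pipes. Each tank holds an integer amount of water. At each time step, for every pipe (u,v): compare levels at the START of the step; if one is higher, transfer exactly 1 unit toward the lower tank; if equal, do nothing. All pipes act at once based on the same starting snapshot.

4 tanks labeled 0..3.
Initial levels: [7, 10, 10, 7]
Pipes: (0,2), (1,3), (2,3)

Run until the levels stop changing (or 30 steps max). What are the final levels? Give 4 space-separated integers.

Step 1: flows [2->0,1->3,2->3] -> levels [8 9 8 9]
Step 2: flows [0=2,1=3,3->2] -> levels [8 9 9 8]
Step 3: flows [2->0,1->3,2->3] -> levels [9 8 7 10]
Step 4: flows [0->2,3->1,3->2] -> levels [8 9 9 8]
  -> period-2 cycle: step 4 state = step 2 state; never stabilizes
  -> state at step 30: (30-2) mod 2 = 0, same as step 2 -> [8 9 9 8]

Answer: 8 9 9 8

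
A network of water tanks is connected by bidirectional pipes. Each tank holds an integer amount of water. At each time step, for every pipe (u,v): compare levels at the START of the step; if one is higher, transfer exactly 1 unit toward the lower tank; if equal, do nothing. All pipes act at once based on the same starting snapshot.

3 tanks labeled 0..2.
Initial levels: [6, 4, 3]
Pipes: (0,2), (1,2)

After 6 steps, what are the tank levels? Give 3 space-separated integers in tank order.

Step 1: flows [0->2,1->2] -> levels [5 3 5]
Step 2: flows [0=2,2->1] -> levels [5 4 4]
Step 3: flows [0->2,1=2] -> levels [4 4 5]
Step 4: flows [2->0,2->1] -> levels [5 5 3]
Step 5: flows [0->2,1->2] -> levels [4 4 5]
  -> period-2 cycle: step 5 state = step 3 state
  -> state at step 6: (6-3) mod 2 = 1, same as step 4 -> [5 5 3]

Answer: 5 5 3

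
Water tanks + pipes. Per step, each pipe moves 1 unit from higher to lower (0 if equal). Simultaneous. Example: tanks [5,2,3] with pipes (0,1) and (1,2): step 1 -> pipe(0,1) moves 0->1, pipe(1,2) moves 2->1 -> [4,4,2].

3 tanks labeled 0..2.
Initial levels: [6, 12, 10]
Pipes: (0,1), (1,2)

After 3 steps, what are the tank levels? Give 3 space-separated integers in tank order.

Answer: 9 9 10

Derivation:
Step 1: flows [1->0,1->2] -> levels [7 10 11]
Step 2: flows [1->0,2->1] -> levels [8 10 10]
Step 3: flows [1->0,1=2] -> levels [9 9 10]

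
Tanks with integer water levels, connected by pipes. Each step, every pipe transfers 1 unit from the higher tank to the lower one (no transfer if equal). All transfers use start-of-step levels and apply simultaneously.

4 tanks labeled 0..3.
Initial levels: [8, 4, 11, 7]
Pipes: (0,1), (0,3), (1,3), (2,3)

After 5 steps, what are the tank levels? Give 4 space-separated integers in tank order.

Step 1: flows [0->1,0->3,3->1,2->3] -> levels [6 6 10 8]
Step 2: flows [0=1,3->0,3->1,2->3] -> levels [7 7 9 7]
Step 3: flows [0=1,0=3,1=3,2->3] -> levels [7 7 8 8]
Step 4: flows [0=1,3->0,3->1,2=3] -> levels [8 8 8 6]
Step 5: flows [0=1,0->3,1->3,2->3] -> levels [7 7 7 9]

Answer: 7 7 7 9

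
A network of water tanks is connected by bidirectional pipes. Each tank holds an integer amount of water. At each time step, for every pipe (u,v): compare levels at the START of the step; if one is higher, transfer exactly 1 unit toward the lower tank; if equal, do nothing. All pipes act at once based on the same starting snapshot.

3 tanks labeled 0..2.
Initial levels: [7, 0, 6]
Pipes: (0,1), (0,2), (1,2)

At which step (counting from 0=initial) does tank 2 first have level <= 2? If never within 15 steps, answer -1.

Answer: -1

Derivation:
Step 1: flows [0->1,0->2,2->1] -> levels [5 2 6]
Step 2: flows [0->1,2->0,2->1] -> levels [5 4 4]
Step 3: flows [0->1,0->2,1=2] -> levels [3 5 5]
Step 4: flows [1->0,2->0,1=2] -> levels [5 4 4]
  -> period-2 cycle (repeats step 2); tank 2 never drops to <=2
Tank 2 never reaches <=2 within 15 steps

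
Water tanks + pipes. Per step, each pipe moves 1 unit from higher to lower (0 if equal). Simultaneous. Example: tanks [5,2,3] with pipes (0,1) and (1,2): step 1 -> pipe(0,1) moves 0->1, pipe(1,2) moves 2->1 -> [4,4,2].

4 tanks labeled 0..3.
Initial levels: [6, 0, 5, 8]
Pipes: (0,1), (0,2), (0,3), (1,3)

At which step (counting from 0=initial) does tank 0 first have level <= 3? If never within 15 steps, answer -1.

Step 1: flows [0->1,0->2,3->0,3->1] -> levels [5 2 6 6]
Step 2: flows [0->1,2->0,3->0,3->1] -> levels [6 4 5 4]
Step 3: flows [0->1,0->2,0->3,1=3] -> levels [3 5 6 5]
Tank 0 first reaches <=3 at step 3

Answer: 3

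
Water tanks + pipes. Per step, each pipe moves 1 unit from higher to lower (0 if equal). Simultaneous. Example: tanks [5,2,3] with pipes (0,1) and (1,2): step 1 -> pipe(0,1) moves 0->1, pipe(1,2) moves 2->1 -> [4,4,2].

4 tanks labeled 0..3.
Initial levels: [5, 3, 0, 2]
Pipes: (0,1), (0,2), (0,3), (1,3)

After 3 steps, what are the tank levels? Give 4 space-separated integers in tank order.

Step 1: flows [0->1,0->2,0->3,1->3] -> levels [2 3 1 4]
Step 2: flows [1->0,0->2,3->0,3->1] -> levels [3 3 2 2]
Step 3: flows [0=1,0->2,0->3,1->3] -> levels [1 2 3 4]

Answer: 1 2 3 4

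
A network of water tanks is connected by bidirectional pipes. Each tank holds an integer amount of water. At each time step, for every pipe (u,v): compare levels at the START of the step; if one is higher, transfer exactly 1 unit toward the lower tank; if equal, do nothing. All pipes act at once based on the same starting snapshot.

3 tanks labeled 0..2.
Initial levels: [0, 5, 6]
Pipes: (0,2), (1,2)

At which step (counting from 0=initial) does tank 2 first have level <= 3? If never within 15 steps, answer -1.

Step 1: flows [2->0,2->1] -> levels [1 6 4]
Step 2: flows [2->0,1->2] -> levels [2 5 4]
Step 3: flows [2->0,1->2] -> levels [3 4 4]
Step 4: flows [2->0,1=2] -> levels [4 4 3]
Tank 2 first reaches <=3 at step 4

Answer: 4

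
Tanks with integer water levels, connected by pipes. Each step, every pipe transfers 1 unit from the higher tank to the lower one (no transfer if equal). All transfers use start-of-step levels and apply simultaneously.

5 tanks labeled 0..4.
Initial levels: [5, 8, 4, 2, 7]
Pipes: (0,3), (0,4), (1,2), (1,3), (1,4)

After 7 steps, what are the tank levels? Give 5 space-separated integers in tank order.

Answer: 6 6 5 4 5

Derivation:
Step 1: flows [0->3,4->0,1->2,1->3,1->4] -> levels [5 5 5 4 7]
Step 2: flows [0->3,4->0,1=2,1->3,4->1] -> levels [5 5 5 6 5]
Step 3: flows [3->0,0=4,1=2,3->1,1=4] -> levels [6 6 5 4 5]
Step 4: flows [0->3,0->4,1->2,1->3,1->4] -> levels [4 3 6 6 7]
Step 5: flows [3->0,4->0,2->1,3->1,4->1] -> levels [6 6 5 4 5]
  -> period-2 cycle: step 5 state = step 3 state
  -> state at step 7: (7-3) mod 2 = 0, same as step 3 -> [6 6 5 4 5]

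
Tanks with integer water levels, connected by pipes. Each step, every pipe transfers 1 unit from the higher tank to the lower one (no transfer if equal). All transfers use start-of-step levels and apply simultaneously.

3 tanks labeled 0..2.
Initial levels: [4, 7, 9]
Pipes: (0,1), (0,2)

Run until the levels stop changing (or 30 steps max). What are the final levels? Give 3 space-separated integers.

Answer: 8 6 6

Derivation:
Step 1: flows [1->0,2->0] -> levels [6 6 8]
Step 2: flows [0=1,2->0] -> levels [7 6 7]
Step 3: flows [0->1,0=2] -> levels [6 7 7]
Step 4: flows [1->0,2->0] -> levels [8 6 6]
Step 5: flows [0->1,0->2] -> levels [6 7 7]
  -> period-2 cycle: step 5 state = step 3 state; never stabilizes
  -> state at step 30: (30-3) mod 2 = 1, same as step 4 -> [8 6 6]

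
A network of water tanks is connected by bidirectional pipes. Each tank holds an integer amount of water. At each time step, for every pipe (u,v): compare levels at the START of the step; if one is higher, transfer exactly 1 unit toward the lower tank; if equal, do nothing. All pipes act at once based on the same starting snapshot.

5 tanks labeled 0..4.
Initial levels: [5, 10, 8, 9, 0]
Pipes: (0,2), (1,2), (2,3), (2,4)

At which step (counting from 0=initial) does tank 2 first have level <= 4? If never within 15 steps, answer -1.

Step 1: flows [2->0,1->2,3->2,2->4] -> levels [6 9 8 8 1]
Step 2: flows [2->0,1->2,2=3,2->4] -> levels [7 8 7 8 2]
Step 3: flows [0=2,1->2,3->2,2->4] -> levels [7 7 8 7 3]
Step 4: flows [2->0,2->1,2->3,2->4] -> levels [8 8 4 8 4]
Tank 2 first reaches <=4 at step 4

Answer: 4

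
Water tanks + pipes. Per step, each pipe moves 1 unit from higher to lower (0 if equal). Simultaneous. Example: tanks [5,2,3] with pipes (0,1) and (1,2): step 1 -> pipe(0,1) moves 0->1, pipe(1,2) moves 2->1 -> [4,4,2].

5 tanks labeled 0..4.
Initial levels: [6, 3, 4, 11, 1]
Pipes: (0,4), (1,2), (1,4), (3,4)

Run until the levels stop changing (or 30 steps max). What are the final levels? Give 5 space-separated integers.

Step 1: flows [0->4,2->1,1->4,3->4] -> levels [5 3 3 10 4]
Step 2: flows [0->4,1=2,4->1,3->4] -> levels [4 4 3 9 5]
Step 3: flows [4->0,1->2,4->1,3->4] -> levels [5 4 4 8 4]
Step 4: flows [0->4,1=2,1=4,3->4] -> levels [4 4 4 7 6]
Step 5: flows [4->0,1=2,4->1,3->4] -> levels [5 5 4 6 5]
Step 6: flows [0=4,1->2,1=4,3->4] -> levels [5 4 5 5 6]
Step 7: flows [4->0,2->1,4->1,4->3] -> levels [6 6 4 6 3]
Step 8: flows [0->4,1->2,1->4,3->4] -> levels [5 4 5 5 6]
  -> period-2 cycle: step 8 state = step 6 state; never stabilizes
  -> state at step 30: (30-6) mod 2 = 0, same as step 6 -> [5 4 5 5 6]

Answer: 5 4 5 5 6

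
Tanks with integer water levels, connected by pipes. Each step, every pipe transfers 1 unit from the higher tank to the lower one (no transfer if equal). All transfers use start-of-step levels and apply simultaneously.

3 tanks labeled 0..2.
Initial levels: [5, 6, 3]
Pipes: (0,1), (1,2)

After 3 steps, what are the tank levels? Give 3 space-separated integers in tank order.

Answer: 5 4 5

Derivation:
Step 1: flows [1->0,1->2] -> levels [6 4 4]
Step 2: flows [0->1,1=2] -> levels [5 5 4]
Step 3: flows [0=1,1->2] -> levels [5 4 5]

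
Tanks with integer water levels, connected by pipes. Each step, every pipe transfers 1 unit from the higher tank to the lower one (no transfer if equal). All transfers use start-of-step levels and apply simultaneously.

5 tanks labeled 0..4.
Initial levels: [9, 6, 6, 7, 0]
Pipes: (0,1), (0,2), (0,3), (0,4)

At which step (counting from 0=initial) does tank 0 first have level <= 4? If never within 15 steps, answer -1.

Answer: 3

Derivation:
Step 1: flows [0->1,0->2,0->3,0->4] -> levels [5 7 7 8 1]
Step 2: flows [1->0,2->0,3->0,0->4] -> levels [7 6 6 7 2]
Step 3: flows [0->1,0->2,0=3,0->4] -> levels [4 7 7 7 3]
Tank 0 first reaches <=4 at step 3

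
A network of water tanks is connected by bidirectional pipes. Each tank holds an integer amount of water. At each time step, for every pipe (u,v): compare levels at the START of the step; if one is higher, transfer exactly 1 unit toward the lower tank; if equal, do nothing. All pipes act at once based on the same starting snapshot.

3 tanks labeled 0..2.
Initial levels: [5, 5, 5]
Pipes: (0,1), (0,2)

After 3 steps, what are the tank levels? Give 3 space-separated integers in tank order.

Step 1: flows [0=1,0=2] -> levels [5 5 5]
  -> stable; steps 2..3 unchanged -> [5 5 5]

Answer: 5 5 5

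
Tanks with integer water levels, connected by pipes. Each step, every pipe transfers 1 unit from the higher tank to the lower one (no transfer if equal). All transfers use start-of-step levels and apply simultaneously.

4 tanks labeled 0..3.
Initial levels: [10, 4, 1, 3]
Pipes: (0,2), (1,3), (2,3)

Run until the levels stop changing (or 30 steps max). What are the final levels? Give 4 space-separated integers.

Step 1: flows [0->2,1->3,3->2] -> levels [9 3 3 3]
Step 2: flows [0->2,1=3,2=3] -> levels [8 3 4 3]
Step 3: flows [0->2,1=3,2->3] -> levels [7 3 4 4]
Step 4: flows [0->2,3->1,2=3] -> levels [6 4 5 3]
Step 5: flows [0->2,1->3,2->3] -> levels [5 3 5 5]
Step 6: flows [0=2,3->1,2=3] -> levels [5 4 5 4]
Step 7: flows [0=2,1=3,2->3] -> levels [5 4 4 5]
Step 8: flows [0->2,3->1,3->2] -> levels [4 5 6 3]
Step 9: flows [2->0,1->3,2->3] -> levels [5 4 4 5]
  -> period-2 cycle: step 9 state = step 7 state; never stabilizes
  -> state at step 30: (30-7) mod 2 = 1, same as step 8 -> [4 5 6 3]

Answer: 4 5 6 3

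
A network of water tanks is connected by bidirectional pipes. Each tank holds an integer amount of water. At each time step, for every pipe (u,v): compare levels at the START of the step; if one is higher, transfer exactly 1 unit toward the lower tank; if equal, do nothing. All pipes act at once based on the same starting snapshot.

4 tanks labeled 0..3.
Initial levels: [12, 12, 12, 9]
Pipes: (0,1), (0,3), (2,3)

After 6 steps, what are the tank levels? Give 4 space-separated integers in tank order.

Step 1: flows [0=1,0->3,2->3] -> levels [11 12 11 11]
Step 2: flows [1->0,0=3,2=3] -> levels [12 11 11 11]
Step 3: flows [0->1,0->3,2=3] -> levels [10 12 11 12]
Step 4: flows [1->0,3->0,3->2] -> levels [12 11 12 10]
Step 5: flows [0->1,0->3,2->3] -> levels [10 12 11 12]
  -> period-2 cycle: step 5 state = step 3 state
  -> state at step 6: (6-3) mod 2 = 1, same as step 4 -> [12 11 12 10]

Answer: 12 11 12 10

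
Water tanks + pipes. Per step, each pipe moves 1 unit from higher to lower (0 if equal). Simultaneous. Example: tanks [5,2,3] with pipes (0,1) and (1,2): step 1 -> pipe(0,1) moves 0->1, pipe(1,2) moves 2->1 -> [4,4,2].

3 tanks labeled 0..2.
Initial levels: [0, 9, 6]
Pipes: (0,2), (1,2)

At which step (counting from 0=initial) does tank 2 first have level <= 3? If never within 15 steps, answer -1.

Answer: -1

Derivation:
Step 1: flows [2->0,1->2] -> levels [1 8 6]
Step 2: flows [2->0,1->2] -> levels [2 7 6]
Step 3: flows [2->0,1->2] -> levels [3 6 6]
Step 4: flows [2->0,1=2] -> levels [4 6 5]
Step 5: flows [2->0,1->2] -> levels [5 5 5]
Step 6: flows [0=2,1=2] -> levels [5 5 5]
  -> stable; tank 2 stays at 5 > 3
Tank 2 never reaches <=3 within 15 steps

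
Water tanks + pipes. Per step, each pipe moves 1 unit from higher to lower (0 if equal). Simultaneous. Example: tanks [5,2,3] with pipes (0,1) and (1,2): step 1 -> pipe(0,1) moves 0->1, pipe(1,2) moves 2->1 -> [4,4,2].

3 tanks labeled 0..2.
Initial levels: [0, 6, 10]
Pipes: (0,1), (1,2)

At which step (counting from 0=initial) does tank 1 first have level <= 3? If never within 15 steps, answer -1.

Step 1: flows [1->0,2->1] -> levels [1 6 9]
Step 2: flows [1->0,2->1] -> levels [2 6 8]
Step 3: flows [1->0,2->1] -> levels [3 6 7]
Step 4: flows [1->0,2->1] -> levels [4 6 6]
Step 5: flows [1->0,1=2] -> levels [5 5 6]
Step 6: flows [0=1,2->1] -> levels [5 6 5]
Step 7: flows [1->0,1->2] -> levels [6 4 6]
Step 8: flows [0->1,2->1] -> levels [5 6 5]
  -> period-2 cycle (repeats step 6); tank 1 never drops to <=3
Tank 1 never reaches <=3 within 15 steps

Answer: -1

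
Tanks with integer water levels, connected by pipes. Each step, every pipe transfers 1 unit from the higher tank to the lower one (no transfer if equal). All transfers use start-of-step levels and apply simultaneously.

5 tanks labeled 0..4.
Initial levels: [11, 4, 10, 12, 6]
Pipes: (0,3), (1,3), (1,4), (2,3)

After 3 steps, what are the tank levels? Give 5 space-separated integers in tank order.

Step 1: flows [3->0,3->1,4->1,3->2] -> levels [12 6 11 9 5]
Step 2: flows [0->3,3->1,1->4,2->3] -> levels [11 6 10 10 6]
Step 3: flows [0->3,3->1,1=4,2=3] -> levels [10 7 10 10 6]

Answer: 10 7 10 10 6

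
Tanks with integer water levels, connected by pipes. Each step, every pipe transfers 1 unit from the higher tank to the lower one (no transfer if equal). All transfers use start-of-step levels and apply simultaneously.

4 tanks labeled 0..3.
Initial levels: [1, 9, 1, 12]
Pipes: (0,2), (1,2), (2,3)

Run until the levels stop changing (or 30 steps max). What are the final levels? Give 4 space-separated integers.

Step 1: flows [0=2,1->2,3->2] -> levels [1 8 3 11]
Step 2: flows [2->0,1->2,3->2] -> levels [2 7 4 10]
Step 3: flows [2->0,1->2,3->2] -> levels [3 6 5 9]
Step 4: flows [2->0,1->2,3->2] -> levels [4 5 6 8]
Step 5: flows [2->0,2->1,3->2] -> levels [5 6 5 7]
Step 6: flows [0=2,1->2,3->2] -> levels [5 5 7 6]
Step 7: flows [2->0,2->1,2->3] -> levels [6 6 4 7]
Step 8: flows [0->2,1->2,3->2] -> levels [5 5 7 6]
  -> period-2 cycle: step 8 state = step 6 state; never stabilizes
  -> state at step 30: (30-6) mod 2 = 0, same as step 6 -> [5 5 7 6]

Answer: 5 5 7 6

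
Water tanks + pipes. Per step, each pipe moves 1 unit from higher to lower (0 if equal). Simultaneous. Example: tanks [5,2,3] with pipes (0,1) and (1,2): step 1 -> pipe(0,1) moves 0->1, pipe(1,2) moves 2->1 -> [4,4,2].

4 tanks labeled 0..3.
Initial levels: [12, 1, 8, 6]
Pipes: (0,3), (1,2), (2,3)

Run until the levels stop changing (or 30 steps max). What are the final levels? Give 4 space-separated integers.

Answer: 7 6 8 6

Derivation:
Step 1: flows [0->3,2->1,2->3] -> levels [11 2 6 8]
Step 2: flows [0->3,2->1,3->2] -> levels [10 3 6 8]
Step 3: flows [0->3,2->1,3->2] -> levels [9 4 6 8]
Step 4: flows [0->3,2->1,3->2] -> levels [8 5 6 8]
Step 5: flows [0=3,2->1,3->2] -> levels [8 6 6 7]
Step 6: flows [0->3,1=2,3->2] -> levels [7 6 7 7]
Step 7: flows [0=3,2->1,2=3] -> levels [7 7 6 7]
Step 8: flows [0=3,1->2,3->2] -> levels [7 6 8 6]
Step 9: flows [0->3,2->1,2->3] -> levels [6 7 6 8]
Step 10: flows [3->0,1->2,3->2] -> levels [7 6 8 6]
  -> period-2 cycle: step 10 state = step 8 state; never stabilizes
  -> state at step 30: (30-8) mod 2 = 0, same as step 8 -> [7 6 8 6]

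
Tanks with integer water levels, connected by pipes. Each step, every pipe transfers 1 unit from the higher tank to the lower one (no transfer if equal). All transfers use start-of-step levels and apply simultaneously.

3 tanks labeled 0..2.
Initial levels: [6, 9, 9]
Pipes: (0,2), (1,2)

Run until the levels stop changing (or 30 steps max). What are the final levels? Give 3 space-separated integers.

Step 1: flows [2->0,1=2] -> levels [7 9 8]
Step 2: flows [2->0,1->2] -> levels [8 8 8]
Step 3: flows [0=2,1=2] -> levels [8 8 8]
  -> stable (no change)

Answer: 8 8 8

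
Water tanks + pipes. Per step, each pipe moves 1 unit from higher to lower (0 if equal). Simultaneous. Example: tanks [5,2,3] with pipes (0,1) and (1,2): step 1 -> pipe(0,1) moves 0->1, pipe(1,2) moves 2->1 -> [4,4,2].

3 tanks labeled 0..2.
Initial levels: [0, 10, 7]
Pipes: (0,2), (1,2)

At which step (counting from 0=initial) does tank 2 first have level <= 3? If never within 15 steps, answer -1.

Answer: -1

Derivation:
Step 1: flows [2->0,1->2] -> levels [1 9 7]
Step 2: flows [2->0,1->2] -> levels [2 8 7]
Step 3: flows [2->0,1->2] -> levels [3 7 7]
Step 4: flows [2->0,1=2] -> levels [4 7 6]
Step 5: flows [2->0,1->2] -> levels [5 6 6]
Step 6: flows [2->0,1=2] -> levels [6 6 5]
Step 7: flows [0->2,1->2] -> levels [5 5 7]
Step 8: flows [2->0,2->1] -> levels [6 6 5]
  -> period-2 cycle (repeats step 6); tank 2 never drops to <=3
Tank 2 never reaches <=3 within 15 steps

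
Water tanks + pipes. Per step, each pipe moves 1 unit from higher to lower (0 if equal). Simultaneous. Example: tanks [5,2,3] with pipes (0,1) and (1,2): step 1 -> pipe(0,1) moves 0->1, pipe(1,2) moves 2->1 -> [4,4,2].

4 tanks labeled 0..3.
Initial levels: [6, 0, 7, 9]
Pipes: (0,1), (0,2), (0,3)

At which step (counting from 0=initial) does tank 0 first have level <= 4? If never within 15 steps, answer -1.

Step 1: flows [0->1,2->0,3->0] -> levels [7 1 6 8]
Step 2: flows [0->1,0->2,3->0] -> levels [6 2 7 7]
Step 3: flows [0->1,2->0,3->0] -> levels [7 3 6 6]
Step 4: flows [0->1,0->2,0->3] -> levels [4 4 7 7]
Tank 0 first reaches <=4 at step 4

Answer: 4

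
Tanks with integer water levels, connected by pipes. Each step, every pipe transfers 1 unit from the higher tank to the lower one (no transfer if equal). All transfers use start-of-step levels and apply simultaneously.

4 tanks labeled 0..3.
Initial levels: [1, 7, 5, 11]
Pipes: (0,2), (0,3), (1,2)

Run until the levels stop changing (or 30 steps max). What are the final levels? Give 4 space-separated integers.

Step 1: flows [2->0,3->0,1->2] -> levels [3 6 5 10]
Step 2: flows [2->0,3->0,1->2] -> levels [5 5 5 9]
Step 3: flows [0=2,3->0,1=2] -> levels [6 5 5 8]
Step 4: flows [0->2,3->0,1=2] -> levels [6 5 6 7]
Step 5: flows [0=2,3->0,2->1] -> levels [7 6 5 6]
Step 6: flows [0->2,0->3,1->2] -> levels [5 5 7 7]
Step 7: flows [2->0,3->0,2->1] -> levels [7 6 5 6]
  -> period-2 cycle: step 7 state = step 5 state; never stabilizes
  -> state at step 30: (30-5) mod 2 = 1, same as step 6 -> [5 5 7 7]

Answer: 5 5 7 7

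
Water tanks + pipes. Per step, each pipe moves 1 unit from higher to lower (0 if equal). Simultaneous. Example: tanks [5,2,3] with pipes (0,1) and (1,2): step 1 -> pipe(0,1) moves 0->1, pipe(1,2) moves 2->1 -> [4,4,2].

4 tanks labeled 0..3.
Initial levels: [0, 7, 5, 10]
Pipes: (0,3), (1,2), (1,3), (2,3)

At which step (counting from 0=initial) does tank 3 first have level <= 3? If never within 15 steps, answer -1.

Step 1: flows [3->0,1->2,3->1,3->2] -> levels [1 7 7 7]
Step 2: flows [3->0,1=2,1=3,2=3] -> levels [2 7 7 6]
Step 3: flows [3->0,1=2,1->3,2->3] -> levels [3 6 6 7]
Step 4: flows [3->0,1=2,3->1,3->2] -> levels [4 7 7 4]
Step 5: flows [0=3,1=2,1->3,2->3] -> levels [4 6 6 6]
Step 6: flows [3->0,1=2,1=3,2=3] -> levels [5 6 6 5]
Step 7: flows [0=3,1=2,1->3,2->3] -> levels [5 5 5 7]
Step 8: flows [3->0,1=2,3->1,3->2] -> levels [6 6 6 4]
Step 9: flows [0->3,1=2,1->3,2->3] -> levels [5 5 5 7]
  -> period-2 cycle (repeats step 7); tank 3 never drops to <=3
Tank 3 never reaches <=3 within 15 steps

Answer: -1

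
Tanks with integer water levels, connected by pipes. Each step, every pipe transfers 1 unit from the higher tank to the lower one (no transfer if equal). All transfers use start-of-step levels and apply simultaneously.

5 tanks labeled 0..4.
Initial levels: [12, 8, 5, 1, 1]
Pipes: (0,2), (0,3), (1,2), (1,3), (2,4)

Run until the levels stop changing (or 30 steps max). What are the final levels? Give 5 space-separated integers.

Step 1: flows [0->2,0->3,1->2,1->3,2->4] -> levels [10 6 6 3 2]
Step 2: flows [0->2,0->3,1=2,1->3,2->4] -> levels [8 5 6 5 3]
Step 3: flows [0->2,0->3,2->1,1=3,2->4] -> levels [6 6 5 6 4]
Step 4: flows [0->2,0=3,1->2,1=3,2->4] -> levels [5 5 6 6 5]
Step 5: flows [2->0,3->0,2->1,3->1,2->4] -> levels [7 7 3 4 6]
Step 6: flows [0->2,0->3,1->2,1->3,4->2] -> levels [5 5 6 6 5]
  -> period-2 cycle: step 6 state = step 4 state; never stabilizes
  -> state at step 30: (30-4) mod 2 = 0, same as step 4 -> [5 5 6 6 5]

Answer: 5 5 6 6 5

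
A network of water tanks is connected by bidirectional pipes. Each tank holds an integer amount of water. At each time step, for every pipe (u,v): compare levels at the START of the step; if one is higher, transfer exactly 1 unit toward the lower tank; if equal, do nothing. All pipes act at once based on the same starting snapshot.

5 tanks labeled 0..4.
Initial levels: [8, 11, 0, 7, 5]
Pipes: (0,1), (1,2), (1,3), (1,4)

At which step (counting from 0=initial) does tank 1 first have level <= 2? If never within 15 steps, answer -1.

Answer: -1

Derivation:
Step 1: flows [1->0,1->2,1->3,1->4] -> levels [9 7 1 8 6]
Step 2: flows [0->1,1->2,3->1,1->4] -> levels [8 7 2 7 7]
Step 3: flows [0->1,1->2,1=3,1=4] -> levels [7 7 3 7 7]
Step 4: flows [0=1,1->2,1=3,1=4] -> levels [7 6 4 7 7]
Step 5: flows [0->1,1->2,3->1,4->1] -> levels [6 8 5 6 6]
Step 6: flows [1->0,1->2,1->3,1->4] -> levels [7 4 6 7 7]
Step 7: flows [0->1,2->1,3->1,4->1] -> levels [6 8 5 6 6]
  -> period-2 cycle (repeats step 5); tank 1 never drops to <=2
Tank 1 never reaches <=2 within 15 steps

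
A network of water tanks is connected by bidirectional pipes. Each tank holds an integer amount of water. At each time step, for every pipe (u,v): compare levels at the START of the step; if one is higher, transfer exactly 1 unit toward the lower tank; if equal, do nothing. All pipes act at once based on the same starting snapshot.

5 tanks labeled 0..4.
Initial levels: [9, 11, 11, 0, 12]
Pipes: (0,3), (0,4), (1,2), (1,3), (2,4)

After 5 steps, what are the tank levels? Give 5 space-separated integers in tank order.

Answer: 9 7 10 9 8

Derivation:
Step 1: flows [0->3,4->0,1=2,1->3,4->2] -> levels [9 10 12 2 10]
Step 2: flows [0->3,4->0,2->1,1->3,2->4] -> levels [9 10 10 4 10]
Step 3: flows [0->3,4->0,1=2,1->3,2=4] -> levels [9 9 10 6 9]
Step 4: flows [0->3,0=4,2->1,1->3,2->4] -> levels [8 9 8 8 10]
Step 5: flows [0=3,4->0,1->2,1->3,4->2] -> levels [9 7 10 9 8]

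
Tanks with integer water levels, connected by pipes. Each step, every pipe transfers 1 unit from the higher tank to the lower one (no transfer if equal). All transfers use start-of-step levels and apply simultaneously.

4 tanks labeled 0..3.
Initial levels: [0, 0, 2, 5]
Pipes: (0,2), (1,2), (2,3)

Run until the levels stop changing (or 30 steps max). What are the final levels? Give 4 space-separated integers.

Answer: 1 1 4 1

Derivation:
Step 1: flows [2->0,2->1,3->2] -> levels [1 1 1 4]
Step 2: flows [0=2,1=2,3->2] -> levels [1 1 2 3]
Step 3: flows [2->0,2->1,3->2] -> levels [2 2 1 2]
Step 4: flows [0->2,1->2,3->2] -> levels [1 1 4 1]
Step 5: flows [2->0,2->1,2->3] -> levels [2 2 1 2]
  -> period-2 cycle: step 5 state = step 3 state; never stabilizes
  -> state at step 30: (30-3) mod 2 = 1, same as step 4 -> [1 1 4 1]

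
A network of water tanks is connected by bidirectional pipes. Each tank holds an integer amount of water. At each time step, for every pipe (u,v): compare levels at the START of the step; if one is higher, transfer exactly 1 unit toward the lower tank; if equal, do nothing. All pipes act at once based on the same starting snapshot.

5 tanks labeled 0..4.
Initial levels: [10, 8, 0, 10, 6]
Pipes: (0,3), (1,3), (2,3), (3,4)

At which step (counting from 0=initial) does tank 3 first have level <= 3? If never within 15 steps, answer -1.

Answer: -1

Derivation:
Step 1: flows [0=3,3->1,3->2,3->4] -> levels [10 9 1 7 7]
Step 2: flows [0->3,1->3,3->2,3=4] -> levels [9 8 2 8 7]
Step 3: flows [0->3,1=3,3->2,3->4] -> levels [8 8 3 7 8]
Step 4: flows [0->3,1->3,3->2,4->3] -> levels [7 7 4 9 7]
Step 5: flows [3->0,3->1,3->2,3->4] -> levels [8 8 5 5 8]
Step 6: flows [0->3,1->3,2=3,4->3] -> levels [7 7 5 8 7]
Step 7: flows [3->0,3->1,3->2,3->4] -> levels [8 8 6 4 8]
Step 8: flows [0->3,1->3,2->3,4->3] -> levels [7 7 5 8 7]
  -> period-2 cycle (repeats step 6); tank 3 never drops to <=3
Tank 3 never reaches <=3 within 15 steps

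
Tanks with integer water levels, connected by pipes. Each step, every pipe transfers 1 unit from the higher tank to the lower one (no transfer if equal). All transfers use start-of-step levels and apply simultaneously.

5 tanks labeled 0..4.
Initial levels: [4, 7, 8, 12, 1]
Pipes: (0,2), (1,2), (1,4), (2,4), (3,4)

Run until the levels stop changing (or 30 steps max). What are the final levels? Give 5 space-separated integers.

Step 1: flows [2->0,2->1,1->4,2->4,3->4] -> levels [5 7 5 11 4]
Step 2: flows [0=2,1->2,1->4,2->4,3->4] -> levels [5 5 5 10 7]
Step 3: flows [0=2,1=2,4->1,4->2,3->4] -> levels [5 6 6 9 6]
Step 4: flows [2->0,1=2,1=4,2=4,3->4] -> levels [6 6 5 8 7]
Step 5: flows [0->2,1->2,4->1,4->2,3->4] -> levels [5 6 8 7 6]
Step 6: flows [2->0,2->1,1=4,2->4,3->4] -> levels [6 7 5 6 8]
Step 7: flows [0->2,1->2,4->1,4->2,4->3] -> levels [5 7 8 7 5]
Step 8: flows [2->0,2->1,1->4,2->4,3->4] -> levels [6 7 5 6 8]
  -> period-2 cycle: step 8 state = step 6 state; never stabilizes
  -> state at step 30: (30-6) mod 2 = 0, same as step 6 -> [6 7 5 6 8]

Answer: 6 7 5 6 8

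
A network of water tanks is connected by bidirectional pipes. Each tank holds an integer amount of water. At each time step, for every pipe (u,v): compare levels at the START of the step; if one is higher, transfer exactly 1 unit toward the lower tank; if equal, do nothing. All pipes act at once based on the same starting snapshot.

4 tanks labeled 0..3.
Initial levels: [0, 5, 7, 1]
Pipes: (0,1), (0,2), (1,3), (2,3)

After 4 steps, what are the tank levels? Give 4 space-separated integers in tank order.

Step 1: flows [1->0,2->0,1->3,2->3] -> levels [2 3 5 3]
Step 2: flows [1->0,2->0,1=3,2->3] -> levels [4 2 3 4]
Step 3: flows [0->1,0->2,3->1,3->2] -> levels [2 4 5 2]
Step 4: flows [1->0,2->0,1->3,2->3] -> levels [4 2 3 4]

Answer: 4 2 3 4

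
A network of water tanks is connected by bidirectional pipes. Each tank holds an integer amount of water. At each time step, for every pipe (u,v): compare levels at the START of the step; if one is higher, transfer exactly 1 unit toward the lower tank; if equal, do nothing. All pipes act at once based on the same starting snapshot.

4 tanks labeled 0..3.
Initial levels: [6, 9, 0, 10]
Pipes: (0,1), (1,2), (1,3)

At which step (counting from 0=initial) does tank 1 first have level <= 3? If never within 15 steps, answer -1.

Step 1: flows [1->0,1->2,3->1] -> levels [7 8 1 9]
Step 2: flows [1->0,1->2,3->1] -> levels [8 7 2 8]
Step 3: flows [0->1,1->2,3->1] -> levels [7 8 3 7]
Step 4: flows [1->0,1->2,1->3] -> levels [8 5 4 8]
Step 5: flows [0->1,1->2,3->1] -> levels [7 6 5 7]
Step 6: flows [0->1,1->2,3->1] -> levels [6 7 6 6]
Step 7: flows [1->0,1->2,1->3] -> levels [7 4 7 7]
Step 8: flows [0->1,2->1,3->1] -> levels [6 7 6 6]
  -> period-2 cycle (repeats step 6); tank 1 never drops to <=3
Tank 1 never reaches <=3 within 15 steps

Answer: -1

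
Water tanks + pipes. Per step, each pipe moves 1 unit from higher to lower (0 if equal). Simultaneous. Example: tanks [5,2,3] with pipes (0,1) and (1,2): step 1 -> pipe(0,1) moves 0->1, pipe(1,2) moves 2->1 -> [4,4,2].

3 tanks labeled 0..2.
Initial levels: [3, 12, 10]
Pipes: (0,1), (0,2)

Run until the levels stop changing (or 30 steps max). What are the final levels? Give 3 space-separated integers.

Step 1: flows [1->0,2->0] -> levels [5 11 9]
Step 2: flows [1->0,2->0] -> levels [7 10 8]
Step 3: flows [1->0,2->0] -> levels [9 9 7]
Step 4: flows [0=1,0->2] -> levels [8 9 8]
Step 5: flows [1->0,0=2] -> levels [9 8 8]
Step 6: flows [0->1,0->2] -> levels [7 9 9]
Step 7: flows [1->0,2->0] -> levels [9 8 8]
  -> period-2 cycle: step 7 state = step 5 state; never stabilizes
  -> state at step 30: (30-5) mod 2 = 1, same as step 6 -> [7 9 9]

Answer: 7 9 9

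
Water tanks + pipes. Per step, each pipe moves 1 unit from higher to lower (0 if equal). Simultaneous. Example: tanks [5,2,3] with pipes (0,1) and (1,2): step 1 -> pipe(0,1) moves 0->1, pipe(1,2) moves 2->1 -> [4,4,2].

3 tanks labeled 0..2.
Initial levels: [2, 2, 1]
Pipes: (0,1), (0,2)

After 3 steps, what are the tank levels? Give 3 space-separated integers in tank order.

Step 1: flows [0=1,0->2] -> levels [1 2 2]
Step 2: flows [1->0,2->0] -> levels [3 1 1]
Step 3: flows [0->1,0->2] -> levels [1 2 2]

Answer: 1 2 2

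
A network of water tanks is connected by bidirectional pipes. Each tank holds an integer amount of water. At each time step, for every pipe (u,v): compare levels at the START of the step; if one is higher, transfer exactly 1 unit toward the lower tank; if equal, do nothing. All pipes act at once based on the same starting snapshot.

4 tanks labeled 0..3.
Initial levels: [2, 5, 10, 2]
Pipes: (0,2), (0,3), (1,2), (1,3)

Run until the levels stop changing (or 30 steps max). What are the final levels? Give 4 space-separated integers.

Step 1: flows [2->0,0=3,2->1,1->3] -> levels [3 5 8 3]
Step 2: flows [2->0,0=3,2->1,1->3] -> levels [4 5 6 4]
Step 3: flows [2->0,0=3,2->1,1->3] -> levels [5 5 4 5]
Step 4: flows [0->2,0=3,1->2,1=3] -> levels [4 4 6 5]
Step 5: flows [2->0,3->0,2->1,3->1] -> levels [6 6 4 3]
Step 6: flows [0->2,0->3,1->2,1->3] -> levels [4 4 6 5]
  -> period-2 cycle: step 6 state = step 4 state; never stabilizes
  -> state at step 30: (30-4) mod 2 = 0, same as step 4 -> [4 4 6 5]

Answer: 4 4 6 5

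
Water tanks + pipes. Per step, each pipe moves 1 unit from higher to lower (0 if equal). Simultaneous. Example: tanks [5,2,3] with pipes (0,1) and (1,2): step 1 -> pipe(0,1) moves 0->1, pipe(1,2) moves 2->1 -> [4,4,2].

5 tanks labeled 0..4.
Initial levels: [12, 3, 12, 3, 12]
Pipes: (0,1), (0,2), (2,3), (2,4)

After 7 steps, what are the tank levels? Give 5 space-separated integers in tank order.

Answer: 9 8 7 9 9

Derivation:
Step 1: flows [0->1,0=2,2->3,2=4] -> levels [11 4 11 4 12]
Step 2: flows [0->1,0=2,2->3,4->2] -> levels [10 5 11 5 11]
Step 3: flows [0->1,2->0,2->3,2=4] -> levels [10 6 9 6 11]
Step 4: flows [0->1,0->2,2->3,4->2] -> levels [8 7 10 7 10]
Step 5: flows [0->1,2->0,2->3,2=4] -> levels [8 8 8 8 10]
Step 6: flows [0=1,0=2,2=3,4->2] -> levels [8 8 9 8 9]
Step 7: flows [0=1,2->0,2->3,2=4] -> levels [9 8 7 9 9]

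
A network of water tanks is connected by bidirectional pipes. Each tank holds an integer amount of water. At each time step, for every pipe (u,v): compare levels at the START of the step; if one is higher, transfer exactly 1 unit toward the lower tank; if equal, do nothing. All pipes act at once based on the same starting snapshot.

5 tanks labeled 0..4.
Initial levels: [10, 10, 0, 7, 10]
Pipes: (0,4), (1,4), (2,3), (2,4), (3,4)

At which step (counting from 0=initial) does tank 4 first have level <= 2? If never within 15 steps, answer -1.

Answer: -1

Derivation:
Step 1: flows [0=4,1=4,3->2,4->2,4->3] -> levels [10 10 2 7 8]
Step 2: flows [0->4,1->4,3->2,4->2,4->3] -> levels [9 9 4 7 8]
Step 3: flows [0->4,1->4,3->2,4->2,4->3] -> levels [8 8 6 7 8]
Step 4: flows [0=4,1=4,3->2,4->2,4->3] -> levels [8 8 8 7 6]
Step 5: flows [0->4,1->4,2->3,2->4,3->4] -> levels [7 7 6 7 10]
Step 6: flows [4->0,4->1,3->2,4->2,4->3] -> levels [8 8 8 7 6]
  -> period-2 cycle (repeats step 4); tank 4 never drops to <=2
Tank 4 never reaches <=2 within 15 steps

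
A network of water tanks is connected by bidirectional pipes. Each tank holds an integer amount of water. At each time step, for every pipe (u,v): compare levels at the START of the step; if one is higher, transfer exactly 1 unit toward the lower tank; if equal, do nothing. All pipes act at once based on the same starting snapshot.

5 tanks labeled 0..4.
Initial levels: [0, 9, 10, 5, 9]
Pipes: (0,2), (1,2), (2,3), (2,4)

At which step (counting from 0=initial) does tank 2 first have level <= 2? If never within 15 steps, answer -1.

Step 1: flows [2->0,2->1,2->3,2->4] -> levels [1 10 6 6 10]
Step 2: flows [2->0,1->2,2=3,4->2] -> levels [2 9 7 6 9]
Step 3: flows [2->0,1->2,2->3,4->2] -> levels [3 8 7 7 8]
Step 4: flows [2->0,1->2,2=3,4->2] -> levels [4 7 8 7 7]
Step 5: flows [2->0,2->1,2->3,2->4] -> levels [5 8 4 8 8]
Step 6: flows [0->2,1->2,3->2,4->2] -> levels [4 7 8 7 7]
  -> period-2 cycle (repeats step 4); tank 2 never drops to <=2
Tank 2 never reaches <=2 within 15 steps

Answer: -1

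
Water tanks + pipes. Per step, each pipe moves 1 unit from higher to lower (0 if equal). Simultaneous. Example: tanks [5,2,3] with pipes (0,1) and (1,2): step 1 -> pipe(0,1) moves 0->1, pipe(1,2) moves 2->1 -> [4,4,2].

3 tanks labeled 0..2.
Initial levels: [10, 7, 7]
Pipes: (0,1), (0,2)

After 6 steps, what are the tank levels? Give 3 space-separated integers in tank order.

Step 1: flows [0->1,0->2] -> levels [8 8 8]
Step 2: flows [0=1,0=2] -> levels [8 8 8]
  -> stable; steps 3..6 unchanged -> [8 8 8]

Answer: 8 8 8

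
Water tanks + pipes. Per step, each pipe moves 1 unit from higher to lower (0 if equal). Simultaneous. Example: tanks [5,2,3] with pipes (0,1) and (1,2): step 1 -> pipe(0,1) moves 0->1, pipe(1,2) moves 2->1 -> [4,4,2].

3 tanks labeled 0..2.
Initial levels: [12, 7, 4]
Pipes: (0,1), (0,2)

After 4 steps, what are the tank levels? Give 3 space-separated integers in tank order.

Answer: 7 8 8

Derivation:
Step 1: flows [0->1,0->2] -> levels [10 8 5]
Step 2: flows [0->1,0->2] -> levels [8 9 6]
Step 3: flows [1->0,0->2] -> levels [8 8 7]
Step 4: flows [0=1,0->2] -> levels [7 8 8]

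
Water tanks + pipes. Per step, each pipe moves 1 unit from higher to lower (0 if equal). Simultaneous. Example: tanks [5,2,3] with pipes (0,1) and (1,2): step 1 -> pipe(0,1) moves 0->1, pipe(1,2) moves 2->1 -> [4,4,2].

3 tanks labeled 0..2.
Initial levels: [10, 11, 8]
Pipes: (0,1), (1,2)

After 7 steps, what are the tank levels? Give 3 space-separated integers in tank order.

Answer: 10 9 10

Derivation:
Step 1: flows [1->0,1->2] -> levels [11 9 9]
Step 2: flows [0->1,1=2] -> levels [10 10 9]
Step 3: flows [0=1,1->2] -> levels [10 9 10]
Step 4: flows [0->1,2->1] -> levels [9 11 9]
Step 5: flows [1->0,1->2] -> levels [10 9 10]
  -> period-2 cycle: step 5 state = step 3 state
  -> state at step 7: (7-3) mod 2 = 0, same as step 3 -> [10 9 10]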